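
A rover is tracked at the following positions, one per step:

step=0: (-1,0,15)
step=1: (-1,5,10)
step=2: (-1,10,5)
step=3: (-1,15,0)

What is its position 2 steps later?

The position changes by (+0,+5,-5) every step.
step 4: (-1,15,0) + (+0,+5,-5) → (-1,20,-5)
step 5: (-1,20,-5) + (+0,+5,-5) → (-1,25,-10)

(-1,25,-10)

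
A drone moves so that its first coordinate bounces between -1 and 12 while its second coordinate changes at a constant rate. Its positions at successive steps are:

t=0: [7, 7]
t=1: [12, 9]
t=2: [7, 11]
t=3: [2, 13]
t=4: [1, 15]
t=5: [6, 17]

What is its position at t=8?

The first coordinate reflects between -1 and 12, moving 5 per step.
  step 6: 6 → 11
  step 7: 11 → 8
  step 8: 8 → 3
The second coordinate changes by +2 each step: at step 8 it is 23.

[3, 23]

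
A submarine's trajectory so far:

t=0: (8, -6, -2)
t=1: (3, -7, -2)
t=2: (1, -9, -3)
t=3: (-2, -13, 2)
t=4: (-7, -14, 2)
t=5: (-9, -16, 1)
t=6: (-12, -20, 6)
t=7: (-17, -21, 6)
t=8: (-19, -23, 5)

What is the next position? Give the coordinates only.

The moves between consecutive positions are (-5, -1, +0), (-2, -2, -1), (-3, -4, +5), (-5, -1, +0), (-2, -2, -1), (-3, -4, +5), (-5, -1, +0), (-2, -2, -1); they repeat the 3-cycle [(-5, -1, +0), (-2, -2, -1), (-3, -4, +5)].
step 9: apply (-3, -4, +5) → (-22, -27, 10)

(-22, -27, 10)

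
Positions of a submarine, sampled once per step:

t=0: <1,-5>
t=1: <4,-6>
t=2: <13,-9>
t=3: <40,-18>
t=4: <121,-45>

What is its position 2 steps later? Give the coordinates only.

<1093,-369>

Step-to-step displacements: <+3,-1>, <+9,-3>, <+27,-9>, <+81,-27>; each is 3× the previous.
step 5: <121,-45> + <+243,-81> → <364,-126>
step 6: <364,-126> + <+729,-243> → <1093,-369>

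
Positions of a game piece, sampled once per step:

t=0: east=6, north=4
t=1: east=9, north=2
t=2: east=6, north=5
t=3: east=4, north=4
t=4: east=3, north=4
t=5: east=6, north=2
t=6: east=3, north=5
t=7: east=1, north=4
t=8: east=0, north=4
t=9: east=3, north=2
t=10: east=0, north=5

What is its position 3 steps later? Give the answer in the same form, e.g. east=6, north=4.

Step-to-step displacements: (+3, -2), (-3, +3), (-2, -1), (-1, +0), (+3, -2), (-3, +3), (-2, -1), (-1, +0), (+3, -2), (-3, +3) — a repeating cycle of length 4.
step 11: apply (-2, -1) → east=-2, north=4
step 12: apply (-1, +0) → east=-3, north=4
step 13: apply (+3, -2) → east=0, north=2

east=0, north=2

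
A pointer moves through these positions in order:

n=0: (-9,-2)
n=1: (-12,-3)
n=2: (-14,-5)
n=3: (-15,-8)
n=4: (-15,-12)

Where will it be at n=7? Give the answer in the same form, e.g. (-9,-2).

(-9,-30)

Taking differences between consecutive positions: (-3,-1), (-2,-2), (-1,-3), (+0,-4). These grow by (+1,-1) each step.
step 5: (-15,-12) + (+1,-5) → (-14,-17)
step 6: (-14,-17) + (+2,-6) → (-12,-23)
step 7: (-12,-23) + (+3,-7) → (-9,-30)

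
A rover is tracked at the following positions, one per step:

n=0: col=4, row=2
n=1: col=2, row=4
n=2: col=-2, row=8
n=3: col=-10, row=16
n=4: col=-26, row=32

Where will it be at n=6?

col=-122, row=128

Step-to-step displacements: (-2,+2), (-4,+4), (-8,+8), (-16,+16); each is 2× the previous.
step 5: col=-26, row=32 + (-32,+32) → col=-58, row=64
step 6: col=-58, row=64 + (-64,+64) → col=-122, row=128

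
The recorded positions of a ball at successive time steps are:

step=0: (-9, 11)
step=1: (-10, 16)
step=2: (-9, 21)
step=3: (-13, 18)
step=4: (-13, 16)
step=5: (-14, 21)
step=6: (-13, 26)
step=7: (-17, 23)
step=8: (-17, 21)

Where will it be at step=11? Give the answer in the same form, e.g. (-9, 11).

(-21, 28)

Differencing gives (-1, +5), (+1, +5), (-4, -3), (+0, -2), (-1, +5), (+1, +5), (-4, -3), (+0, -2). This is the pattern (-1, +5), (+1, +5), (-4, -3), (+0, -2) repeated.
step 9: apply (-1, +5) → (-18, 26)
step 10: apply (+1, +5) → (-17, 31)
step 11: apply (-4, -3) → (-21, 28)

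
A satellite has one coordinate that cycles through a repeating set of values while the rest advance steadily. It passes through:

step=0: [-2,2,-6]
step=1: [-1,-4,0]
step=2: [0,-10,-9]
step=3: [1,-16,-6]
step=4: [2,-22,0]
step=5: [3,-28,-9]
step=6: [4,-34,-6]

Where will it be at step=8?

[6,-46,-9]

The first coordinate changes by +1 each step, so at step 8 it is -2 + 8·(1) = 6.
The second coordinate changes by -6 each step, so at step 8 it is 2 + 8·(-6) = -46.
The third coordinate repeats the cycle [-6, 0, -9] with period 3; step 8 mod 3 = 2, giving -9.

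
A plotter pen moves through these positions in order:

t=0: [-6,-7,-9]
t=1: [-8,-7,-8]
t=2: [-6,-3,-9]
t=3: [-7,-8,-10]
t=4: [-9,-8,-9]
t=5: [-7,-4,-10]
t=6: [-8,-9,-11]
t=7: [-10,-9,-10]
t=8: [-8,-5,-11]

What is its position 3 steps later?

[-9,-6,-12]

Step-to-step displacements: [-2,+0,+1], [+2,+4,-1], [-1,-5,-1], [-2,+0,+1], [+2,+4,-1], [-1,-5,-1], [-2,+0,+1], [+2,+4,-1] — a repeating cycle of length 3.
step 9: apply [-1,-5,-1] → [-9,-10,-12]
step 10: apply [-2,+0,+1] → [-11,-10,-11]
step 11: apply [+2,+4,-1] → [-9,-6,-12]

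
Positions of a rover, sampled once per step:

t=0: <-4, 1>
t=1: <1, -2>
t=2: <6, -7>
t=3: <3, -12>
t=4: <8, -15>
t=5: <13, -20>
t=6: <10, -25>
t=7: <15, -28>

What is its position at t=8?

The moves between consecutive positions are <+5, -3>, <+5, -5>, <-3, -5>, <+5, -3>, <+5, -5>, <-3, -5>, <+5, -3>; they repeat the 3-cycle [<+5, -3>, <+5, -5>, <-3, -5>].
step 8: apply <+5, -5> → <20, -33>

<20, -33>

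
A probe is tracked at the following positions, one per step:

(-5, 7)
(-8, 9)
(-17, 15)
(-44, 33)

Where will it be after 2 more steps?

Consecutive displacements (-3, +2), (-9, +6), (-27, +18) scale by a factor of 3 each step.
step 4: (-44, 33) + (-81, +54) → (-125, 87)
step 5: (-125, 87) + (-243, +162) → (-368, 249)

(-368, 249)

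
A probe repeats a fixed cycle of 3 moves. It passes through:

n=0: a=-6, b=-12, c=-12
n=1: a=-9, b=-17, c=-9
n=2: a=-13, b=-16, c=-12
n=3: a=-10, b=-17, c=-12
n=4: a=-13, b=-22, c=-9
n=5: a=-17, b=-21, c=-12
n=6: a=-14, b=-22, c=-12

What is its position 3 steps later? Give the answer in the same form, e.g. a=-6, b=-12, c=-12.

a=-18, b=-27, c=-12

Step-to-step displacements: (-3,-5,+3), (-4,+1,-3), (+3,-1,+0), (-3,-5,+3), (-4,+1,-3), (+3,-1,+0) — a repeating cycle of length 3.
step 7: apply (-3,-5,+3) → a=-17, b=-27, c=-9
step 8: apply (-4,+1,-3) → a=-21, b=-26, c=-12
step 9: apply (+3,-1,+0) → a=-18, b=-27, c=-12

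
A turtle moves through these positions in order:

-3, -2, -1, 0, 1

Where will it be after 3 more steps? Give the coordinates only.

4

Constant displacement of +1 per step.
step 5: 1 + 1 → 2
step 6: 2 + 1 → 3
step 7: 3 + 1 → 4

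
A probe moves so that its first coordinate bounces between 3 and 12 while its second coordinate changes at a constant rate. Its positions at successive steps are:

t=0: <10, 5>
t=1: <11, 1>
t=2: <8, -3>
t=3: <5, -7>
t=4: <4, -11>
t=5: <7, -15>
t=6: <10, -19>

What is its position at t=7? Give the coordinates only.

The first coordinate travels 3 per step and bounces off the walls at 3 and 12.
  step 7: 10 → 11
The second coordinate changes by -4 each step: at step 7 it is -23.

<11, -23>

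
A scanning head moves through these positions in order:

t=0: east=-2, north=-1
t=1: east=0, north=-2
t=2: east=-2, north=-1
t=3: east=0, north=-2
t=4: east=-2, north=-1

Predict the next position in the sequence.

The jumps are (+2,-1), (-2,+1), (+2,-1), (-2,+1) — a geometric progression with ratio -1.
step 5: east=-2, north=-1 + (+2,-1) → east=0, north=-2

east=0, north=-2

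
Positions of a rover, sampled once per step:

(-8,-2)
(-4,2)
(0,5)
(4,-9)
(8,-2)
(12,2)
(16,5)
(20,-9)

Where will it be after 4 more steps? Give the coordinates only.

(36,-9)

The first coordinate changes by +4 each step, so at step 11 it is -8 + 11·(4) = 36.
The second coordinate repeats the cycle [-2, 2, 5, -9] with period 4; step 11 mod 4 = 3, giving -9.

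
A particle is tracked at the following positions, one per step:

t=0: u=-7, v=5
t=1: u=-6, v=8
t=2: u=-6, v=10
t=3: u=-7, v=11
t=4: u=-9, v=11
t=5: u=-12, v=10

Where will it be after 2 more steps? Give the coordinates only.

First differences are (+1,+3), (+0,+2), (-1,+1), (-2,+0), (-3,-1); their common second difference is (-1,-1) (constant acceleration).
step 6: u=-12, v=10 + (-4,-2) → u=-16, v=8
step 7: u=-16, v=8 + (-5,-3) → u=-21, v=5

u=-21, v=5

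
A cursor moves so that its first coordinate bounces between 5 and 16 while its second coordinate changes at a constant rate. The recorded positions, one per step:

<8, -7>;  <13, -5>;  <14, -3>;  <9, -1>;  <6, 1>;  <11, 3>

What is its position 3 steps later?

<6, 9>

The first coordinate reflects between 5 and 16, moving 5 per step.
  step 6: 11 → 16
  step 7: 16 → 11
  step 8: 11 → 6
The second coordinate changes by +2 each step: at step 8 it is 9.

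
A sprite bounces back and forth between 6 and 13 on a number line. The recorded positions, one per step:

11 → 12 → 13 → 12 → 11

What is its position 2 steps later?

9

The value travels 1 per step and bounces off the walls at 6 and 13.
  step 5: 11 → 10
  step 6: 10 → 9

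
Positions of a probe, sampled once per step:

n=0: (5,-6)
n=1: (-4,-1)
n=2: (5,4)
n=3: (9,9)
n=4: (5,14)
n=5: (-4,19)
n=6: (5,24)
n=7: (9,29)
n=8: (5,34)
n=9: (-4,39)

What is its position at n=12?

The first coordinate repeats the cycle [5, -4, 5, 9] with period 4; step 12 mod 4 = 0, giving 5.
The second coordinate changes by +5 each step, so at step 12 it is -6 + 12·(5) = 54.

(5,54)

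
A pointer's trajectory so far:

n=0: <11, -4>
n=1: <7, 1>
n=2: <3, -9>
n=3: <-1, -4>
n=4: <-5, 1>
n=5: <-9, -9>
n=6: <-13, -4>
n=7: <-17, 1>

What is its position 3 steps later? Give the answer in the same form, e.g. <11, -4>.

<-29, 1>

First: linear, -4 per step → -29 at step 10.
Second: cycles through -4, 1, -9 every 3 steps. Step 10 lands at position 1 of the cycle → 1.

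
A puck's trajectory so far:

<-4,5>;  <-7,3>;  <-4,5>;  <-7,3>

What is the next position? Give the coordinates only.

Consecutive displacements <-3,-2>, <+3,+2>, <-3,-2> scale by a factor of -1 each step.
step 4: <-7,3> + <+3,+2> → <-4,5>

<-4,5>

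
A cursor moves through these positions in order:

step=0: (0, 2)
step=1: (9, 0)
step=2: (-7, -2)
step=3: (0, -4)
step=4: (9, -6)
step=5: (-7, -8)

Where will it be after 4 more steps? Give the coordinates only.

First: cycles through 0, 9, -7 every 3 steps. Step 9 lands at position 0 of the cycle → 0.
Second: linear, -2 per step → -16 at step 9.

(0, -16)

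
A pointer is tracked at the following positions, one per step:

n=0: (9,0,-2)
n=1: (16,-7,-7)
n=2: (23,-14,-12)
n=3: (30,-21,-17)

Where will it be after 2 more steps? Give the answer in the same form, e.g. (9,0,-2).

(44,-35,-27)

Constant displacement of (+7,-7,-5) per step.
step 4: (30,-21,-17) + (+7,-7,-5) → (37,-28,-22)
step 5: (37,-28,-22) + (+7,-7,-5) → (44,-35,-27)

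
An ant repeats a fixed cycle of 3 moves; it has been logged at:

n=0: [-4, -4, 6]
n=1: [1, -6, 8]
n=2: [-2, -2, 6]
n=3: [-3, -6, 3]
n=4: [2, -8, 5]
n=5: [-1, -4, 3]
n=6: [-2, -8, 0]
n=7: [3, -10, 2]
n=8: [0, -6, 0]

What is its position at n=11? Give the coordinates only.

[1, -8, -3]

The moves between consecutive positions are [+5, -2, +2], [-3, +4, -2], [-1, -4, -3], [+5, -2, +2], [-3, +4, -2], [-1, -4, -3], [+5, -2, +2], [-3, +4, -2]; they repeat the 3-cycle [[+5, -2, +2], [-3, +4, -2], [-1, -4, -3]].
step 9: apply [-1, -4, -3] → [-1, -10, -3]
step 10: apply [+5, -2, +2] → [4, -12, -1]
step 11: apply [-3, +4, -2] → [1, -8, -3]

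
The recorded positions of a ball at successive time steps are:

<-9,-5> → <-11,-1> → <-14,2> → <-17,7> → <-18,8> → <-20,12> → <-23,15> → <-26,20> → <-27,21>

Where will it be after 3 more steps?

Differencing gives <-2,+4>, <-3,+3>, <-3,+5>, <-1,+1>, <-2,+4>, <-3,+3>, <-3,+5>, <-1,+1>. This is the pattern <-2,+4>, <-3,+3>, <-3,+5>, <-1,+1> repeated.
step 9: apply <-2,+4> → <-29,25>
step 10: apply <-3,+3> → <-32,28>
step 11: apply <-3,+5> → <-35,33>

<-35,33>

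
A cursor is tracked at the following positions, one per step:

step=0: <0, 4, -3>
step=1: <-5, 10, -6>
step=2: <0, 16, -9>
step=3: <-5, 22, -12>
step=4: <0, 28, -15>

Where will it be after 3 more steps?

<-5, 46, -24>

The first coordinate repeats the cycle [0, -5] with period 2; step 7 mod 2 = 1, giving -5.
The second coordinate changes by +6 each step, so at step 7 it is 4 + 7·(6) = 46.
The third coordinate changes by -3 each step, so at step 7 it is -3 + 7·(-3) = -24.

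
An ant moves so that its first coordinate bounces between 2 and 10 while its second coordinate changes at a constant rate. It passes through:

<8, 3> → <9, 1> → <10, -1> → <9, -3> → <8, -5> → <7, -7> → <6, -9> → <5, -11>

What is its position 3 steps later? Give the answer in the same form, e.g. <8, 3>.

<2, -17>

The first coordinate travels 1 per step and bounces off the walls at 2 and 10.
  step 8: 5 → 4
  step 9: 4 → 3
  step 10: 3 → 2
The second coordinate changes by -2 each step: at step 10 it is -17.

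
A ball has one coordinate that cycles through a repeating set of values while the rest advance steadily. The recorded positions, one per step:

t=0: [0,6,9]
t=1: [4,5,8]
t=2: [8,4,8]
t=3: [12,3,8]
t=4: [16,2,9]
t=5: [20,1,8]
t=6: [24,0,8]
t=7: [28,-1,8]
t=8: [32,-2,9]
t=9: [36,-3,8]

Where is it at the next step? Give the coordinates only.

[40,-4,8]

First: linear, +4 per step → 40 at step 10.
Second: linear, -1 per step → -4 at step 10.
Third: cycles through 9, 8, 8, 8 every 4 steps. Step 10 lands at position 2 of the cycle → 8.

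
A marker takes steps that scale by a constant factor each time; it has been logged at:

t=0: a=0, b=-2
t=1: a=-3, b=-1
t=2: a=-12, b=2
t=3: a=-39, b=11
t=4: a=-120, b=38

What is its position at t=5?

The jumps are (-3,+1), (-9,+3), (-27,+9), (-81,+27) — a geometric progression with ratio 3.
step 5: a=-120, b=38 + (-243,+81) → a=-363, b=119

a=-363, b=119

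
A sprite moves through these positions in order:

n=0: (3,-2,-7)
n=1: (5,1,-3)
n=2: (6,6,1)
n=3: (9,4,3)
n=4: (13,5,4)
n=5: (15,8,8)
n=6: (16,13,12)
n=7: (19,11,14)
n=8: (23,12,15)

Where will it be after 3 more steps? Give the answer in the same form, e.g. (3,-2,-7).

(29,18,25)

The moves between consecutive positions are (+2,+3,+4), (+1,+5,+4), (+3,-2,+2), (+4,+1,+1), (+2,+3,+4), (+1,+5,+4), (+3,-2,+2), (+4,+1,+1); they repeat the 4-cycle [(+2,+3,+4), (+1,+5,+4), (+3,-2,+2), (+4,+1,+1)].
step 9: apply (+2,+3,+4) → (25,15,19)
step 10: apply (+1,+5,+4) → (26,20,23)
step 11: apply (+3,-2,+2) → (29,18,25)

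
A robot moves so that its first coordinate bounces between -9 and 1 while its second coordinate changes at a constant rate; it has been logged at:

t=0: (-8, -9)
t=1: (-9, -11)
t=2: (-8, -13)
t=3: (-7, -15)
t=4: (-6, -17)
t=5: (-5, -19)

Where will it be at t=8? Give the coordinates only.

The first coordinate travels 1 per step and bounces off the walls at -9 and 1.
  step 6: -5 → -4
  step 7: -4 → -3
  step 8: -3 → -2
The second coordinate changes by -2 each step: at step 8 it is -25.

(-2, -25)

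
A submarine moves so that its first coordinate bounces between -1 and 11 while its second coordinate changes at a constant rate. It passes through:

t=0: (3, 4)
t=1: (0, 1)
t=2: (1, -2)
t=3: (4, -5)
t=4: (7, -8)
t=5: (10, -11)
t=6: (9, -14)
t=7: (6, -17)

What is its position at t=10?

The first coordinate travels 3 per step and bounces off the walls at -1 and 11.
  step 8: 6 → 3
  step 9: 3 → 0
  step 10: 0 → 1
The second coordinate changes by -3 each step: at step 10 it is -26.

(1, -26)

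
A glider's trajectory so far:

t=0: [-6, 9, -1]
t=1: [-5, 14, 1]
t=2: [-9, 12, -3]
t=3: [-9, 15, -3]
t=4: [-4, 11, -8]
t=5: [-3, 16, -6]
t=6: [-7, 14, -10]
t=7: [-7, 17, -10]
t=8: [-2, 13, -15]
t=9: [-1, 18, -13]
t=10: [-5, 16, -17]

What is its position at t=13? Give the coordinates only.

[1, 20, -20]

The moves between consecutive positions are [+1, +5, +2], [-4, -2, -4], [+0, +3, +0], [+5, -4, -5], [+1, +5, +2], [-4, -2, -4], [+0, +3, +0], [+5, -4, -5], [+1, +5, +2], [-4, -2, -4]; they repeat the 4-cycle [[+1, +5, +2], [-4, -2, -4], [+0, +3, +0], [+5, -4, -5]].
step 11: apply [+0, +3, +0] → [-5, 19, -17]
step 12: apply [+5, -4, -5] → [0, 15, -22]
step 13: apply [+1, +5, +2] → [1, 20, -20]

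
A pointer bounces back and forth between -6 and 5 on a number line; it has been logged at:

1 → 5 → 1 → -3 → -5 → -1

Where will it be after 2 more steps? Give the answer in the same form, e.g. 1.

The value travels 4 per step and bounces off the walls at -6 and 5.
  step 6: -1 → 3
  step 7: 3 → 3

3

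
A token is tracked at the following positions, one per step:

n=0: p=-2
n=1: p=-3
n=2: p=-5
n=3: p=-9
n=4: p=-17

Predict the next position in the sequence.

p=-33

Step-to-step displacements: -1, -2, -4, -8; each is 2× the previous.
step 5: -17 − 16 → p=-33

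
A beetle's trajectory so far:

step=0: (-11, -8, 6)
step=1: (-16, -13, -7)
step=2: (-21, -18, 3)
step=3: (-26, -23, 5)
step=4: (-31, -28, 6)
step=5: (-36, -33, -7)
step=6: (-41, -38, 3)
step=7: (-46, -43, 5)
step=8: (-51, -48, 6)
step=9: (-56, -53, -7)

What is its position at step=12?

(-71, -68, 6)

First: linear, -5 per step → -71 at step 12.
Second: linear, -5 per step → -68 at step 12.
Third: cycles through 6, -7, 3, 5 every 4 steps. Step 12 lands at position 0 of the cycle → 6.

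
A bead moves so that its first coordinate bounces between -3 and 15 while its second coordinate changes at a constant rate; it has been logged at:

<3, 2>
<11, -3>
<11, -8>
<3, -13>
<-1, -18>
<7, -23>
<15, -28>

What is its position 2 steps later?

<-1, -38>

The first coordinate travels 8 per step and bounces off the walls at -3 and 15.
  step 7: 15 → 7
  step 8: 7 → -1
The second coordinate changes by -5 each step: at step 8 it is -38.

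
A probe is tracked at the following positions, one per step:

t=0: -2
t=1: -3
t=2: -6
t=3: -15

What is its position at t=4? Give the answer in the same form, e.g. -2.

-42

Step-to-step displacements: -1, -3, -9; each is 3× the previous.
step 4: -15 − 27 → -42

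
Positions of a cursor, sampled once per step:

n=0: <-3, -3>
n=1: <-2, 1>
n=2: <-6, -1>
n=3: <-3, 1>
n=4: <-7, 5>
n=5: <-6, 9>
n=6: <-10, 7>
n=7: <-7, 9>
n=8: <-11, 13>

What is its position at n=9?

<-10, 17>

Differencing gives <+1, +4>, <-4, -2>, <+3, +2>, <-4, +4>, <+1, +4>, <-4, -2>, <+3, +2>, <-4, +4>. This is the pattern <+1, +4>, <-4, -2>, <+3, +2>, <-4, +4> repeated.
step 9: apply <+1, +4> → <-10, 17>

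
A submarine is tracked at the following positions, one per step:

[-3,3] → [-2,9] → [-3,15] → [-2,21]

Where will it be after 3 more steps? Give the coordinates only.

[-3,39]

The first coordinate repeats the cycle [-3, -2] with period 2; step 6 mod 2 = 0, giving -3.
The second coordinate changes by +6 each step, so at step 6 it is 3 + 6·(6) = 39.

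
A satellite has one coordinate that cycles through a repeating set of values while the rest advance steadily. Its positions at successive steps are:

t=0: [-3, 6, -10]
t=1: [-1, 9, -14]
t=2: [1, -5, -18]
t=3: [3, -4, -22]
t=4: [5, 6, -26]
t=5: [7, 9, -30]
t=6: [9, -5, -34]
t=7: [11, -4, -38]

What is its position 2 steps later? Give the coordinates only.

[15, 9, -46]

The first coordinate changes by +2 each step, so at step 9 it is -3 + 9·(2) = 15.
The second coordinate repeats the cycle [6, 9, -5, -4] with period 4; step 9 mod 4 = 1, giving 9.
The third coordinate changes by -4 each step, so at step 9 it is -10 + 9·(-4) = -46.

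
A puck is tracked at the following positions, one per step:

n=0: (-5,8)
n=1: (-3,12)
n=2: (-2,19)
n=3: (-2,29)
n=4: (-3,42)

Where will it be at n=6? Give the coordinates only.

Taking differences between consecutive positions: (+2,+4), (+1,+7), (+0,+10), (-1,+13). These grow by (-1,+3) each step.
step 5: (-3,42) + (-2,+16) → (-5,58)
step 6: (-5,58) + (-3,+19) → (-8,77)

(-8,77)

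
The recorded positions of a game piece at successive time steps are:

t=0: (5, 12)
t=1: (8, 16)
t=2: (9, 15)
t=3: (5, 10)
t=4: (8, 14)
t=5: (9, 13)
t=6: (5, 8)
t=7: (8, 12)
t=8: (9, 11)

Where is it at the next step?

(5, 6)

The moves between consecutive positions are (+3, +4), (+1, -1), (-4, -5), (+3, +4), (+1, -1), (-4, -5), (+3, +4), (+1, -1); they repeat the 3-cycle [(+3, +4), (+1, -1), (-4, -5)].
step 9: apply (-4, -5) → (5, 6)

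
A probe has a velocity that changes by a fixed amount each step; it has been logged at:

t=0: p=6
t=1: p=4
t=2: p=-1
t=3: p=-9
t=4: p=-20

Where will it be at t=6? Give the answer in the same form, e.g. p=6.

p=-51

Successive displacements: -2, -5, -8, -11 — each changes by -3.
step 5: -20 − 14 → p=-34
step 6: -34 − 17 → p=-51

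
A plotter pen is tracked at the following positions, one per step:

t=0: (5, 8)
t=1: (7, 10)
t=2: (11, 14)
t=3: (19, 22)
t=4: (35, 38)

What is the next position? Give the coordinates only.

(67, 70)

Step-to-step displacements: (+2, +2), (+4, +4), (+8, +8), (+16, +16); each is 2× the previous.
step 5: (35, 38) + (+32, +32) → (67, 70)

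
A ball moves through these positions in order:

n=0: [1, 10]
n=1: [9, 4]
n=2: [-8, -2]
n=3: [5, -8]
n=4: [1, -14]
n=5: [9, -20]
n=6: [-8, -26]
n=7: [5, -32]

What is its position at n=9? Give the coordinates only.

First: cycles through 1, 9, -8, 5 every 4 steps. Step 9 lands at position 1 of the cycle → 9.
Second: linear, -6 per step → -44 at step 9.

[9, -44]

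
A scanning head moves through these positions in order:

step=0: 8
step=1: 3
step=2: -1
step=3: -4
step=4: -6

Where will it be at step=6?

-7

Taking differences between consecutive positions: -5, -4, -3, -2. These grow by +1 each step.
step 5: -6 − 1 → -7
step 6: -7 + 0 → -7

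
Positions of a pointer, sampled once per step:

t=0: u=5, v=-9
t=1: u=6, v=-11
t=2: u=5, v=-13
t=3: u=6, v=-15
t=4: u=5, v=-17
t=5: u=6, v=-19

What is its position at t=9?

The u coordinate repeats the cycle [5, 6] with period 2; step 9 mod 2 = 1, giving 6.
The v coordinate changes by -2 each step, so at step 9 it is -9 + 9·(-2) = -27.

u=6, v=-27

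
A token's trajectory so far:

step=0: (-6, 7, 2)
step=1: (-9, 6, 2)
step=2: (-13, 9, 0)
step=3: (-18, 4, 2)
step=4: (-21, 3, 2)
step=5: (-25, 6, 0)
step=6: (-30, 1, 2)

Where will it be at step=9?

The moves between consecutive positions are (-3, -1, +0), (-4, +3, -2), (-5, -5, +2), (-3, -1, +0), (-4, +3, -2), (-5, -5, +2); they repeat the 3-cycle [(-3, -1, +0), (-4, +3, -2), (-5, -5, +2)].
step 7: apply (-3, -1, +0) → (-33, 0, 2)
step 8: apply (-4, +3, -2) → (-37, 3, 0)
step 9: apply (-5, -5, +2) → (-42, -2, 2)

(-42, -2, 2)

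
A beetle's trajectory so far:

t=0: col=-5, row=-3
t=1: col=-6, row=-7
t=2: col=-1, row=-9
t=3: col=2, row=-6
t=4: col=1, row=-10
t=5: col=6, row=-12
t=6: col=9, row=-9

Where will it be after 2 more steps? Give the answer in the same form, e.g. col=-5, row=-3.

The moves between consecutive positions are (-1, -4), (+5, -2), (+3, +3), (-1, -4), (+5, -2), (+3, +3); they repeat the 3-cycle [(-1, -4), (+5, -2), (+3, +3)].
step 7: apply (-1, -4) → col=8, row=-13
step 8: apply (+5, -2) → col=13, row=-15

col=13, row=-15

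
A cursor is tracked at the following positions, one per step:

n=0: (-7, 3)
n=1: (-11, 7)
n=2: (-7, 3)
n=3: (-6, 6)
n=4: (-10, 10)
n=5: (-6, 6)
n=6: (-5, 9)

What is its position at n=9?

(-4, 12)

Differencing gives (-4, +4), (+4, -4), (+1, +3), (-4, +4), (+4, -4), (+1, +3). This is the pattern (-4, +4), (+4, -4), (+1, +3) repeated.
step 7: apply (-4, +4) → (-9, 13)
step 8: apply (+4, -4) → (-5, 9)
step 9: apply (+1, +3) → (-4, 12)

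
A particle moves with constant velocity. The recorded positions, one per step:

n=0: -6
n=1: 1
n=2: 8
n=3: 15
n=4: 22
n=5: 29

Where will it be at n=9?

57

Each step adds +7 to the position.
step 6: 29 + 7 → 36
step 7: 36 + 7 → 43
step 8: 43 + 7 → 50
step 9: 50 + 7 → 57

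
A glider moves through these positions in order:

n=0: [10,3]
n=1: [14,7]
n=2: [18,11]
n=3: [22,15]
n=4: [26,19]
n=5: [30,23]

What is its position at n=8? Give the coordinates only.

Each step adds [+4,+4] to the position.
step 6: [30,23] + [+4,+4] → [34,27]
step 7: [34,27] + [+4,+4] → [38,31]
step 8: [38,31] + [+4,+4] → [42,35]

[42,35]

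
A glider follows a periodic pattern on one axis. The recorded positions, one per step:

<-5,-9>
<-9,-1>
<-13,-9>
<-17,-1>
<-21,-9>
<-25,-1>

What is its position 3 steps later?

<-37,-9>

First: linear, -4 per step → -37 at step 8.
Second: cycles through -9, -1 every 2 steps. Step 8 lands at position 0 of the cycle → -9.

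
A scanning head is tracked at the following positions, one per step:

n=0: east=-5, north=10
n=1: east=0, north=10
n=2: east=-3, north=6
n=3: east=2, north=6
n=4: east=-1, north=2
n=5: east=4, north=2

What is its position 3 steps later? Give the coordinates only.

Differencing gives (+5, +0), (-3, -4), (+5, +0), (-3, -4), (+5, +0). This is the pattern (+5, +0), (-3, -4) repeated.
step 6: apply (-3, -4) → east=1, north=-2
step 7: apply (+5, +0) → east=6, north=-2
step 8: apply (-3, -4) → east=3, north=-6

east=3, north=-6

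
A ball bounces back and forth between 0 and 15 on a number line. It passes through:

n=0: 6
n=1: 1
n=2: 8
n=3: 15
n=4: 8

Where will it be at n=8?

10

The value reflects between 0 and 15, moving 7 per step.
  step 5: 8 → 1
  step 6: 1 → 6
  step 7: 6 → 13
  step 8: 13 → 10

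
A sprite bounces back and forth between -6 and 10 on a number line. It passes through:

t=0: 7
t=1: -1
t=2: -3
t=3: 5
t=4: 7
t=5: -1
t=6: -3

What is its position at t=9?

-1

The value reflects between -6 and 10, moving 8 per step.
  step 7: -3 → 5
  step 8: 5 → 7
  step 9: 7 → -1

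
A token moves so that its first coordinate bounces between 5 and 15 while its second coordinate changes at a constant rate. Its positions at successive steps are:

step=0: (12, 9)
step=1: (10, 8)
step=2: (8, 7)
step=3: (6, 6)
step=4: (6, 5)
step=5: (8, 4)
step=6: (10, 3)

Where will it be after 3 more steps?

The first coordinate travels 2 per step and bounces off the walls at 5 and 15.
  step 7: 10 → 12
  step 8: 12 → 14
  step 9: 14 → 14
The second coordinate changes by -1 each step: at step 9 it is 0.

(14, 0)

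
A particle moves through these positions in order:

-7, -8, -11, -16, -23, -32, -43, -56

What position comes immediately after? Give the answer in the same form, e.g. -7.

-71

Successive displacements: -1, -3, -5, -7, -9, -11, -13 — each changes by -2.
step 8: -56 − 15 → -71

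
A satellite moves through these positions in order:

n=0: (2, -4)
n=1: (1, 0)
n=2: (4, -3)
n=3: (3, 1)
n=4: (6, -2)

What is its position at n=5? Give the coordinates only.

(5, 2)

The moves between consecutive positions are (-1, +4), (+3, -3), (-1, +4), (+3, -3); they repeat the 2-cycle [(-1, +4), (+3, -3)].
step 5: apply (-1, +4) → (5, 2)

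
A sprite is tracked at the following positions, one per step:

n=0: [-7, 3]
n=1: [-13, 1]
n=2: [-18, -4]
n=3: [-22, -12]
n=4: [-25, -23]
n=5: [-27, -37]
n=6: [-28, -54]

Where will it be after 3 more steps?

[-25, -123]

Successive displacements: [-6, -2], [-5, -5], [-4, -8], [-3, -11], [-2, -14], [-1, -17] — each changes by [+1, -3].
step 7: [-28, -54] + [+0, -20] → [-28, -74]
step 8: [-28, -74] + [+1, -23] → [-27, -97]
step 9: [-27, -97] + [+2, -26] → [-25, -123]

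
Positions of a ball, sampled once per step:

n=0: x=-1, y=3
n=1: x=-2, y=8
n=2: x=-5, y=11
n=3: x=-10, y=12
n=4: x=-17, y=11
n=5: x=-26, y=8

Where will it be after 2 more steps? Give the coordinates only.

x=-50, y=-4

Successive displacements: (-1, +5), (-3, +3), (-5, +1), (-7, -1), (-9, -3) — each changes by (-2, -2).
step 6: x=-26, y=8 + (-11, -5) → x=-37, y=3
step 7: x=-37, y=3 + (-13, -7) → x=-50, y=-4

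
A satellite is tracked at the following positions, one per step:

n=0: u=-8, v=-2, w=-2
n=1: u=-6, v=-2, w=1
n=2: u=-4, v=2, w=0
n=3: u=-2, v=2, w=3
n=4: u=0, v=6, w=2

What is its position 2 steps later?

u=4, v=10, w=4

The moves between consecutive positions are (+2, +0, +3), (+2, +4, -1), (+2, +0, +3), (+2, +4, -1); they repeat the 2-cycle [(+2, +0, +3), (+2, +4, -1)].
step 5: apply (+2, +0, +3) → u=2, v=6, w=5
step 6: apply (+2, +4, -1) → u=4, v=10, w=4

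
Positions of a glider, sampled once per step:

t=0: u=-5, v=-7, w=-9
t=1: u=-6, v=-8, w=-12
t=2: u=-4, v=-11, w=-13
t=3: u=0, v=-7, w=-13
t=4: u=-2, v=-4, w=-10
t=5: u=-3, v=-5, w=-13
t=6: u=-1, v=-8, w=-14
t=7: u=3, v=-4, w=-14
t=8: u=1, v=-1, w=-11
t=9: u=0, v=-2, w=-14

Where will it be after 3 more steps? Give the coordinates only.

u=4, v=2, w=-12

Step-to-step displacements: (-1, -1, -3), (+2, -3, -1), (+4, +4, +0), (-2, +3, +3), (-1, -1, -3), (+2, -3, -1), (+4, +4, +0), (-2, +3, +3), (-1, -1, -3) — a repeating cycle of length 4.
step 10: apply (+2, -3, -1) → u=2, v=-5, w=-15
step 11: apply (+4, +4, +0) → u=6, v=-1, w=-15
step 12: apply (-2, +3, +3) → u=4, v=2, w=-12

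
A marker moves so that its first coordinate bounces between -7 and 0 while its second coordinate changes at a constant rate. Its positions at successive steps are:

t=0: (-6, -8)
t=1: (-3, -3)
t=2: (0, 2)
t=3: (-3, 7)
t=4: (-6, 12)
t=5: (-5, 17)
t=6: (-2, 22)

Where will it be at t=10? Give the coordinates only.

(-4, 42)

The first coordinate travels 3 per step and bounces off the walls at -7 and 0.
  step 7: -2 → -1
  step 8: -1 → -4
  step 9: -4 → -7
  step 10: -7 → -4
The second coordinate changes by +5 each step: at step 10 it is 42.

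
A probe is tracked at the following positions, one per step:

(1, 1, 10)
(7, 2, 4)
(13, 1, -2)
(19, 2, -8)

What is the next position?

(25, 1, -14)

The first coordinate changes by +6 each step, so at step 4 it is 1 + 4·(6) = 25.
The second coordinate repeats the cycle [1, 2] with period 2; step 4 mod 2 = 0, giving 1.
The third coordinate changes by -6 each step, so at step 4 it is 10 + 4·(-6) = -14.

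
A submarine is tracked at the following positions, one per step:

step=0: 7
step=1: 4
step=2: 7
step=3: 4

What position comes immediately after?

7

Step-to-step displacements: -3, +3, -3; each is -1× the previous.
step 4: 4 + 3 → 7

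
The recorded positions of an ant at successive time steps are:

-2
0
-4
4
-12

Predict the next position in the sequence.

20

The jumps are +2, -4, +8, -16 — a geometric progression with ratio -2.
step 5: -12 + 32 → 20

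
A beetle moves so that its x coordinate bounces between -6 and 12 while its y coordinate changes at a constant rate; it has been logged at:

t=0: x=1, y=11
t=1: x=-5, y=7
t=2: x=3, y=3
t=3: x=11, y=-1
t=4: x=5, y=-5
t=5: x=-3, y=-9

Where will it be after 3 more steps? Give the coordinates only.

x=9, y=-21

The x coordinate reflects between -6 and 12, moving 8 per step.
  step 6: -3 → -1
  step 7: -1 → 7
  step 8: 7 → 9
The y coordinate changes by -4 each step: at step 8 it is -21.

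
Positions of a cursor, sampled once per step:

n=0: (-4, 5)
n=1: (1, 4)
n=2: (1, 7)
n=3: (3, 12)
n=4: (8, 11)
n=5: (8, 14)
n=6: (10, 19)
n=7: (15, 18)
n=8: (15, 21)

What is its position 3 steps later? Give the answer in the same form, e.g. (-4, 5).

(22, 28)

The moves between consecutive positions are (+5, -1), (+0, +3), (+2, +5), (+5, -1), (+0, +3), (+2, +5), (+5, -1), (+0, +3); they repeat the 3-cycle [(+5, -1), (+0, +3), (+2, +5)].
step 9: apply (+2, +5) → (17, 26)
step 10: apply (+5, -1) → (22, 25)
step 11: apply (+0, +3) → (22, 28)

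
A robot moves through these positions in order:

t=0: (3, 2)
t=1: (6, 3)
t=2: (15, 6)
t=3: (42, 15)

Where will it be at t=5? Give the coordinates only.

(366, 123)

The jumps are (+3, +1), (+9, +3), (+27, +9) — a geometric progression with ratio 3.
step 4: (42, 15) + (+81, +27) → (123, 42)
step 5: (123, 42) + (+243, +81) → (366, 123)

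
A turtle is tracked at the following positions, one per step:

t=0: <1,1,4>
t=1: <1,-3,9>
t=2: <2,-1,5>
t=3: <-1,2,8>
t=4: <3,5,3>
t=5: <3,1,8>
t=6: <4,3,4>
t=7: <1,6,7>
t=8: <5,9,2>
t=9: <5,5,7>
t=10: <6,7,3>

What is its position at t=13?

Step-to-step displacements: <+0,-4,+5>, <+1,+2,-4>, <-3,+3,+3>, <+4,+3,-5>, <+0,-4,+5>, <+1,+2,-4>, <-3,+3,+3>, <+4,+3,-5>, <+0,-4,+5>, <+1,+2,-4> — a repeating cycle of length 4.
step 11: apply <-3,+3,+3> → <3,10,6>
step 12: apply <+4,+3,-5> → <7,13,1>
step 13: apply <+0,-4,+5> → <7,9,6>

<7,9,6>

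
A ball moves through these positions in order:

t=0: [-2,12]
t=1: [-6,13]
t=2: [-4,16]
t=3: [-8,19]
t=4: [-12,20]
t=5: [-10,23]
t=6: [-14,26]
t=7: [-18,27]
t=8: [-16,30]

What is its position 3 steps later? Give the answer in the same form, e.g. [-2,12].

Differencing gives [-4,+1], [+2,+3], [-4,+3], [-4,+1], [+2,+3], [-4,+3], [-4,+1], [+2,+3]. This is the pattern [-4,+1], [+2,+3], [-4,+3] repeated.
step 9: apply [-4,+3] → [-20,33]
step 10: apply [-4,+1] → [-24,34]
step 11: apply [+2,+3] → [-22,37]

[-22,37]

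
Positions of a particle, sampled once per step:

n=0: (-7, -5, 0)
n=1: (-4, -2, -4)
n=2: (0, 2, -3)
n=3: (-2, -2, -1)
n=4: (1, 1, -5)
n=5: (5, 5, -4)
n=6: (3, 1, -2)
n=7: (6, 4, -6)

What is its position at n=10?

(11, 7, -7)

Differencing gives (+3, +3, -4), (+4, +4, +1), (-2, -4, +2), (+3, +3, -4), (+4, +4, +1), (-2, -4, +2), (+3, +3, -4). This is the pattern (+3, +3, -4), (+4, +4, +1), (-2, -4, +2) repeated.
step 8: apply (+4, +4, +1) → (10, 8, -5)
step 9: apply (-2, -4, +2) → (8, 4, -3)
step 10: apply (+3, +3, -4) → (11, 7, -7)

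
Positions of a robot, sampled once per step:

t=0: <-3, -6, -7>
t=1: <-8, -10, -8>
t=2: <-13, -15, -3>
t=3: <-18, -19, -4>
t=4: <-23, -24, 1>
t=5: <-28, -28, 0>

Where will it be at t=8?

Differencing gives <-5, -4, -1>, <-5, -5, +5>, <-5, -4, -1>, <-5, -5, +5>, <-5, -4, -1>. This is the pattern <-5, -4, -1>, <-5, -5, +5> repeated.
step 6: apply <-5, -5, +5> → <-33, -33, 5>
step 7: apply <-5, -4, -1> → <-38, -37, 4>
step 8: apply <-5, -5, +5> → <-43, -42, 9>

<-43, -42, 9>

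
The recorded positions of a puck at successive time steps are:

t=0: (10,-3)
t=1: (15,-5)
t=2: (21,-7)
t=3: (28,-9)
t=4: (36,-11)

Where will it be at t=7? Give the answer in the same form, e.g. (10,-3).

(66,-17)

Successive displacements: (+5,-2), (+6,-2), (+7,-2), (+8,-2) — each changes by (+1,+0).
step 5: (36,-11) + (+9,-2) → (45,-13)
step 6: (45,-13) + (+10,-2) → (55,-15)
step 7: (55,-15) + (+11,-2) → (66,-17)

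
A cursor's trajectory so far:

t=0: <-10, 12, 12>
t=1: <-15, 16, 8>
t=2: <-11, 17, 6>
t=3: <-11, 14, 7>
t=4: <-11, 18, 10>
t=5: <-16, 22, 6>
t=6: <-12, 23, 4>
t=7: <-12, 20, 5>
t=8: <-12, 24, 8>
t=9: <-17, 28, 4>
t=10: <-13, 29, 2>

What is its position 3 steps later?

<-18, 34, 2>

Differencing gives <-5, +4, -4>, <+4, +1, -2>, <+0, -3, +1>, <+0, +4, +3>, <-5, +4, -4>, <+4, +1, -2>, <+0, -3, +1>, <+0, +4, +3>, <-5, +4, -4>, <+4, +1, -2>. This is the pattern <-5, +4, -4>, <+4, +1, -2>, <+0, -3, +1>, <+0, +4, +3> repeated.
step 11: apply <+0, -3, +1> → <-13, 26, 3>
step 12: apply <+0, +4, +3> → <-13, 30, 6>
step 13: apply <-5, +4, -4> → <-18, 34, 2>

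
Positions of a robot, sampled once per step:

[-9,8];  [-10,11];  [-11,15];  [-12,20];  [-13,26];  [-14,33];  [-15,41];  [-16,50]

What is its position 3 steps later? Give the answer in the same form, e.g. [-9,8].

[-19,83]

Successive displacements: [-1,+3], [-1,+4], [-1,+5], [-1,+6], [-1,+7], [-1,+8], [-1,+9] — each changes by [+0,+1].
step 8: [-16,50] + [-1,+10] → [-17,60]
step 9: [-17,60] + [-1,+11] → [-18,71]
step 10: [-18,71] + [-1,+12] → [-19,83]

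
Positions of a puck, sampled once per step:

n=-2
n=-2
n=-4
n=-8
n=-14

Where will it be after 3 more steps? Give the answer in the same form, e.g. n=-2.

n=-44

Taking differences between consecutive positions: +0, -2, -4, -6. These grow by -2 each step.
step 5: -14 − 8 → n=-22
step 6: -22 − 10 → n=-32
step 7: -32 − 12 → n=-44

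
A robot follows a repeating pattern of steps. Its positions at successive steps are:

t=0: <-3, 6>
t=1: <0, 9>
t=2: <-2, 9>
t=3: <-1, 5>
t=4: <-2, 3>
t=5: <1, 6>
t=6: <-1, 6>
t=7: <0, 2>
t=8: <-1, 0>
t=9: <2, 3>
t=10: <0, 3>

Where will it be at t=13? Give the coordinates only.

<3, 0>

Differencing gives <+3, +3>, <-2, +0>, <+1, -4>, <-1, -2>, <+3, +3>, <-2, +0>, <+1, -4>, <-1, -2>, <+3, +3>, <-2, +0>. This is the pattern <+3, +3>, <-2, +0>, <+1, -4>, <-1, -2> repeated.
step 11: apply <+1, -4> → <1, -1>
step 12: apply <-1, -2> → <0, -3>
step 13: apply <+3, +3> → <3, 0>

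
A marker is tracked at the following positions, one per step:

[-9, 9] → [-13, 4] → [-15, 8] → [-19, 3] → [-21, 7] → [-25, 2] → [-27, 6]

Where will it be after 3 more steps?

Step-to-step displacements: [-4, -5], [-2, +4], [-4, -5], [-2, +4], [-4, -5], [-2, +4] — a repeating cycle of length 2.
step 7: apply [-4, -5] → [-31, 1]
step 8: apply [-2, +4] → [-33, 5]
step 9: apply [-4, -5] → [-37, 0]

[-37, 0]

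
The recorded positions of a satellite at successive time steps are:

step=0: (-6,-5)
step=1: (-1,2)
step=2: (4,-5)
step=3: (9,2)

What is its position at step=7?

(29,2)

First: linear, +5 per step → 29 at step 7.
Second: cycles through -5, 2 every 2 steps. Step 7 lands at position 1 of the cycle → 2.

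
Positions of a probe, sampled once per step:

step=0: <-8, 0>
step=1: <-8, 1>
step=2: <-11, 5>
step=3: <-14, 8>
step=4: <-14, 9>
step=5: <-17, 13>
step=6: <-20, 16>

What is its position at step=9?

<-26, 24>

Step-to-step displacements: <+0, +1>, <-3, +4>, <-3, +3>, <+0, +1>, <-3, +4>, <-3, +3> — a repeating cycle of length 3.
step 7: apply <+0, +1> → <-20, 17>
step 8: apply <-3, +4> → <-23, 21>
step 9: apply <-3, +3> → <-26, 24>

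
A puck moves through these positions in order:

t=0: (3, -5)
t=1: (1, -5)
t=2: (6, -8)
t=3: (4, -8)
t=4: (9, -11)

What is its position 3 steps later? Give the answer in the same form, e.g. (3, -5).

Step-to-step displacements: (-2, +0), (+5, -3), (-2, +0), (+5, -3) — a repeating cycle of length 2.
step 5: apply (-2, +0) → (7, -11)
step 6: apply (+5, -3) → (12, -14)
step 7: apply (-2, +0) → (10, -14)

(10, -14)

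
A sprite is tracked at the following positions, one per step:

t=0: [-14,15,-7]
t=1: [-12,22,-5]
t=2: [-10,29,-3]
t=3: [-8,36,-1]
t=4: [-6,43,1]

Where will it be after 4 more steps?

The position changes by [+2,+7,+2] every step.
step 5: [-6,43,1] + [+2,+7,+2] → [-4,50,3]
step 6: [-4,50,3] + [+2,+7,+2] → [-2,57,5]
step 7: [-2,57,5] + [+2,+7,+2] → [0,64,7]
step 8: [0,64,7] + [+2,+7,+2] → [2,71,9]

[2,71,9]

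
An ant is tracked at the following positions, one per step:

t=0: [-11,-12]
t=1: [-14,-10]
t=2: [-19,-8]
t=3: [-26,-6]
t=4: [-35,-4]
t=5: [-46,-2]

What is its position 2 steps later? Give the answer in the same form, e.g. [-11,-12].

[-74,2]

Taking differences between consecutive positions: [-3,+2], [-5,+2], [-7,+2], [-9,+2], [-11,+2]. These grow by [-2,+0] each step.
step 6: [-46,-2] + [-13,+2] → [-59,0]
step 7: [-59,0] + [-15,+2] → [-74,2]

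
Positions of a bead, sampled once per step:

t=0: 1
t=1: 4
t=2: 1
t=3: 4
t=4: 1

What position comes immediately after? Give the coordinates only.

Step-to-step displacements: +3, -3, +3, -3; each is -1× the previous.
step 5: 1 + 3 → 4

4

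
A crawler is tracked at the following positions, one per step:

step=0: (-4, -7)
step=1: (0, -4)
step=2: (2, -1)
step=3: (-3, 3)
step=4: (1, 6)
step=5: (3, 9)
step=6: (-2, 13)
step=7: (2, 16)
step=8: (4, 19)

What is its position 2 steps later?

The moves between consecutive positions are (+4, +3), (+2, +3), (-5, +4), (+4, +3), (+2, +3), (-5, +4), (+4, +3), (+2, +3); they repeat the 3-cycle [(+4, +3), (+2, +3), (-5, +4)].
step 9: apply (-5, +4) → (-1, 23)
step 10: apply (+4, +3) → (3, 26)

(3, 26)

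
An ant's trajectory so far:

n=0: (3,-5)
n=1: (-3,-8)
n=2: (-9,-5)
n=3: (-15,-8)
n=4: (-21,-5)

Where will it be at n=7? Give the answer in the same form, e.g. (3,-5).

The first coordinate changes by -6 each step, so at step 7 it is 3 + 7·(-6) = -39.
The second coordinate repeats the cycle [-5, -8] with period 2; step 7 mod 2 = 1, giving -8.

(-39,-8)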